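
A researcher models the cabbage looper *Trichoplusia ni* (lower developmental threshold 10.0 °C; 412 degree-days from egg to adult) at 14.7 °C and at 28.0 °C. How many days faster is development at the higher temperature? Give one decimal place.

At 14.7 °C: 412 / (14.7 − 10.0) = 412 / 4.7 = 87.660 d.
At 28.0 °C: 412 / (28.0 − 10.0) = 412 / 18.0 = 22.889 d.
Difference = |87.660 − 22.889| = 64.771 ≈ 64.8 days.

64.8 days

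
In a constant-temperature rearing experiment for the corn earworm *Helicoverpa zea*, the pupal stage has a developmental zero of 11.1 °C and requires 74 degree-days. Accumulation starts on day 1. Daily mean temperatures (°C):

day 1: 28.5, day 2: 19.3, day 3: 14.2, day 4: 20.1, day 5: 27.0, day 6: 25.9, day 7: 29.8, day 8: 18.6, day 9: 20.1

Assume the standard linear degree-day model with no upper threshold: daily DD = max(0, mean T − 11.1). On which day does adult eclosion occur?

Daily DD above 11.1 °C: 17.4, 8.2, 3.1, 9.0, 15.9, 14.8, 18.7, 7.5, 9.0.
Cumulative: 17.4, 25.6, 28.7, 37.7, 53.6, 68.4, 87.1, 94.6, 103.6.
The total first reaches 74 DD on day 7.

day 7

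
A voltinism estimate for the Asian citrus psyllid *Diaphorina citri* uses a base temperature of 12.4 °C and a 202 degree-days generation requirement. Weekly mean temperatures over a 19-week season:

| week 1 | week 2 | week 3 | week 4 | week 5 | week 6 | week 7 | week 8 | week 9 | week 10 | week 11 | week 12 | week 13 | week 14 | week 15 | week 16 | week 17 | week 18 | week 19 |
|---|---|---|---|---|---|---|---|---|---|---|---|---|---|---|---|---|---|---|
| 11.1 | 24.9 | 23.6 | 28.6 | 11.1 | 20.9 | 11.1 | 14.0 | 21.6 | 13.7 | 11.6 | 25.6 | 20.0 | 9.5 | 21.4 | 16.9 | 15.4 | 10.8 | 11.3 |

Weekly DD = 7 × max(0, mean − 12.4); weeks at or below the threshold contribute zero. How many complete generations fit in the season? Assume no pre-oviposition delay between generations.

Weekly DD (7 × max(0, T̄ − 12.4)): 0.0, 87.5, 78.4, 113.4, 0.0, 59.5, 0.0, 11.2, 64.4, 9.1, 0.0, 92.4, 53.2, 0.0, 63.0, 31.5, 21.0, 0.0, 0.0.
Season total = 684.6 DD.
Complete generations = ⌊684.6 / 202⌋ = 3.

3 generations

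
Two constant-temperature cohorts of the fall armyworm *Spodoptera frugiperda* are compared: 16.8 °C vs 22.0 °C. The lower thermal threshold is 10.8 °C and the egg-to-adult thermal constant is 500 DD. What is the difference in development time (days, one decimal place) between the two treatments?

38.7 days

At 16.8 °C: 500 / (16.8 − 10.8) = 500 / 6.0 = 83.333 d.
At 22.0 °C: 500 / (22.0 − 10.8) = 500 / 11.2 = 44.643 d.
Difference = |83.333 − 44.643| = 38.690 ≈ 38.7 days.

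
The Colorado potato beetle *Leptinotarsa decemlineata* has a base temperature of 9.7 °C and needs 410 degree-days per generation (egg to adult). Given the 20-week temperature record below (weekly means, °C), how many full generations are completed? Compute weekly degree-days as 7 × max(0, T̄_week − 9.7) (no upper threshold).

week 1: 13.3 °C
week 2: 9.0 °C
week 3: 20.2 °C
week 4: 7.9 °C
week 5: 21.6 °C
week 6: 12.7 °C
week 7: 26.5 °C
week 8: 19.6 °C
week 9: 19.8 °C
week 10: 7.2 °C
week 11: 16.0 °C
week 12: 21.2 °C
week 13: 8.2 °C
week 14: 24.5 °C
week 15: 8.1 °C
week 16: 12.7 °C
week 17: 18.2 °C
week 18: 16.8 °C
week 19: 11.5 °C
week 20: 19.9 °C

2 generations

Weekly DD (7 × max(0, T̄ − 9.7)): 25.2, 0.0, 73.5, 0.0, 83.3, 21.0, 117.6, 69.3, 70.7, 0.0, 44.1, 80.5, 0.0, 103.6, 0.0, 21.0, 59.5, 49.7, 12.6, 71.4.
Season total = 903.0 DD.
Complete generations = ⌊903.0 / 410⌋ = 2.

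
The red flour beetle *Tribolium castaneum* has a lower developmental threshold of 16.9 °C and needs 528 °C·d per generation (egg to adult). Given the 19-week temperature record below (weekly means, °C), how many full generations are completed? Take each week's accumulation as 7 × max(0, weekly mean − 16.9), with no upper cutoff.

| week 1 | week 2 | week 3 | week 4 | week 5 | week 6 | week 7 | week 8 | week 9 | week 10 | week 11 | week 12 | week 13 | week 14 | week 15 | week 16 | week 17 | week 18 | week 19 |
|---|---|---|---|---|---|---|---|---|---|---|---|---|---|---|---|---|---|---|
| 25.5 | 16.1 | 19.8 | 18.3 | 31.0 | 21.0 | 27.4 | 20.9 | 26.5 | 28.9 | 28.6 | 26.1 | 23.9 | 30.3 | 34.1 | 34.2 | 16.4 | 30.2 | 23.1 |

Weekly DD (7 × max(0, T̄ − 16.9)): 60.2, 0.0, 20.3, 9.8, 98.7, 28.7, 73.5, 28.0, 67.2, 84.0, 81.9, 64.4, 49.0, 93.8, 120.4, 121.1, 0.0, 93.1, 43.4.
Season total = 1137.5 DD.
Complete generations = ⌊1137.5 / 528⌋ = 2.

2 generations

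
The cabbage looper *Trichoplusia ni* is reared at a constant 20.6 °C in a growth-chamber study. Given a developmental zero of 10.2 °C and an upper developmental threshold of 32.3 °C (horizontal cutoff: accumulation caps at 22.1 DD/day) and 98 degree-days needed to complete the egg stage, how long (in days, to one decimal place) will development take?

9.4 days

Daily accumulation = 20.6 − 10.2 = 10.4 DD/day.
Duration = 98 / 10.4 = 9.423 ≈ 9.4 days.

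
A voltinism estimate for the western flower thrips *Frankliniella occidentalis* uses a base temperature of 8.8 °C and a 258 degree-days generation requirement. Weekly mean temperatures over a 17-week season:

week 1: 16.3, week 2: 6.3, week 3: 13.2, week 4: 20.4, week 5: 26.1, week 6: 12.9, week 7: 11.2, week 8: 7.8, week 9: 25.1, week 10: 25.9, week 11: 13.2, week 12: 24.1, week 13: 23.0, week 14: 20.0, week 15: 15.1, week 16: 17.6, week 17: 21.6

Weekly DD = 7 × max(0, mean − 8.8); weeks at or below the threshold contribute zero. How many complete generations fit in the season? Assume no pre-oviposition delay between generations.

Weekly DD (7 × max(0, T̄ − 8.8)): 52.5, 0.0, 30.8, 81.2, 121.1, 28.7, 16.8, 0.0, 114.1, 119.7, 30.8, 107.1, 99.4, 78.4, 44.1, 61.6, 89.6.
Season total = 1075.9 DD.
Complete generations = ⌊1075.9 / 258⌋ = 4.

4 generations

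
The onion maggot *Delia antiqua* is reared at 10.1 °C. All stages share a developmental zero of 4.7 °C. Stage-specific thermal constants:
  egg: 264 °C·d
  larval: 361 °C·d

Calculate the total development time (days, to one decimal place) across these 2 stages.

Daily accumulation at 10.1 °C = 10.1 − 4.7 = 5.4 DD/day.
Total K = 264 + 361 = 625 DD.
Total duration = 625 / 5.4 = 115.741 ≈ 115.7 days.

115.7 days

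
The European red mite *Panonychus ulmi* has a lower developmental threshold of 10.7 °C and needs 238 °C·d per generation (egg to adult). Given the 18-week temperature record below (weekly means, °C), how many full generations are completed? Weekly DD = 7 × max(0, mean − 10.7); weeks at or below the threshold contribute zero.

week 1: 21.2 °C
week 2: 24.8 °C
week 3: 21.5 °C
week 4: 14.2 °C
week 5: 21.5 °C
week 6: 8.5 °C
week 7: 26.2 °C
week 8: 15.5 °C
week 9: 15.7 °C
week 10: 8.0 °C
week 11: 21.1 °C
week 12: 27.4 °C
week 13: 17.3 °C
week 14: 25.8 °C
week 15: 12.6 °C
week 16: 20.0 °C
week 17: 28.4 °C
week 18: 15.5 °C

4 generations

Weekly DD (7 × max(0, T̄ − 10.7)): 73.5, 98.7, 75.6, 24.5, 75.6, 0.0, 108.5, 33.6, 35.0, 0.0, 72.8, 116.9, 46.2, 105.7, 13.3, 65.1, 123.9, 33.6.
Season total = 1102.5 DD.
Complete generations = ⌊1102.5 / 238⌋ = 4.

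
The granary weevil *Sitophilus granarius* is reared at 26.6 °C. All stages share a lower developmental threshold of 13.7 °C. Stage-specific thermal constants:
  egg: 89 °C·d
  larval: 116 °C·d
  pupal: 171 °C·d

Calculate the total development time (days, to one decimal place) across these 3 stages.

Daily accumulation at 26.6 °C = 26.6 − 13.7 = 12.9 DD/day.
Total K = 89 + 116 + 171 = 376 DD.
Total duration = 376 / 12.9 = 29.147 ≈ 29.1 days.

29.1 days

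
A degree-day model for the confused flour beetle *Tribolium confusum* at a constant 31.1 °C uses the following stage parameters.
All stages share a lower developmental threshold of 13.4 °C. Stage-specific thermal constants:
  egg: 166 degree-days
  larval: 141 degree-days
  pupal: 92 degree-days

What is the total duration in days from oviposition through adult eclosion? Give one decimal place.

22.5 days

Daily accumulation at 31.1 °C = 31.1 − 13.4 = 17.7 DD/day.
Total K = 166 + 141 + 92 = 399 DD.
Total duration = 399 / 17.7 = 22.542 ≈ 22.5 days.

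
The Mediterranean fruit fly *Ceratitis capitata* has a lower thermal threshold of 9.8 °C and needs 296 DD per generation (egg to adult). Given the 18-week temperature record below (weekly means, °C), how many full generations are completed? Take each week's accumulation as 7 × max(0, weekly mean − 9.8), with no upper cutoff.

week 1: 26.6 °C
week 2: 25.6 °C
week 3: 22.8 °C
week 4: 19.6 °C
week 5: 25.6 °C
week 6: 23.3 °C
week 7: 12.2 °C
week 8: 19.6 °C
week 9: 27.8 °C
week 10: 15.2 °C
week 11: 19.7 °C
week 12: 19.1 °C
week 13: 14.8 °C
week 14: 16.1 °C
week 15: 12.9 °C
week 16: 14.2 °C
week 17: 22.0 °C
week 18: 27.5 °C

Weekly DD (7 × max(0, T̄ − 9.8)): 117.6, 110.6, 91.0, 68.6, 110.6, 94.5, 16.8, 68.6, 126.0, 37.8, 69.3, 65.1, 35.0, 44.1, 21.7, 30.8, 85.4, 123.9.
Season total = 1317.4 DD.
Complete generations = ⌊1317.4 / 296⌋ = 4.

4 generations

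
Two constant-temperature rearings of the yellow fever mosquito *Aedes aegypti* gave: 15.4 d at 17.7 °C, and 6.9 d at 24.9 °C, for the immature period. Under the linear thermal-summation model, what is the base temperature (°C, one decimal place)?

Under the model K = D·(T − T_b), so D₁·(T₁ − T_b) = D₂·(T₂ − T_b).
15.4·(17.7 − T_b) = 6.9·(24.9 − T_b)
T_b = (15.4·17.7 − 6.9·24.9) / (15.4 − 6.9) = 100.77 / 8.5 = 11.855 °C ≈ 11.9 °C.

11.9 °C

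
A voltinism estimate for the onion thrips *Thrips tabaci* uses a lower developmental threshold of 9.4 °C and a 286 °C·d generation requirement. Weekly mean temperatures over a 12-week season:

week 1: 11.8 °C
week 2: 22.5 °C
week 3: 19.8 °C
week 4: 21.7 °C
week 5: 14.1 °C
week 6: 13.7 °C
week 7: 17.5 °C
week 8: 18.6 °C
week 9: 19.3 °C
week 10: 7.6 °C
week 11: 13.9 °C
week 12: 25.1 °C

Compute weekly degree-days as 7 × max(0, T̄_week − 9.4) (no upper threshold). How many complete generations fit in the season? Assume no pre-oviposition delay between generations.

Weekly DD (7 × max(0, T̄ − 9.4)): 16.8, 91.7, 72.8, 86.1, 32.9, 30.1, 56.7, 64.4, 69.3, 0.0, 31.5, 109.9.
Season total = 662.2 DD.
Complete generations = ⌊662.2 / 286⌋ = 2.

2 generations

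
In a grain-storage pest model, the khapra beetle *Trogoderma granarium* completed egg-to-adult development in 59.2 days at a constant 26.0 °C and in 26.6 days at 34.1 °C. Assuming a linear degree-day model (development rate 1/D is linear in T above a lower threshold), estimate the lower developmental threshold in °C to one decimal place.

Linear rate model ⇒ the product D·(T − T_b) is constant across temperatures.
59.2·(26.0 − T_b) = 26.6·(34.1 − T_b)
T_b = (59.2·26.0 − 26.6·34.1) / (59.2 − 26.6) = 632.14 / 32.6 = 19.391 °C ≈ 19.4 °C.

19.4 °C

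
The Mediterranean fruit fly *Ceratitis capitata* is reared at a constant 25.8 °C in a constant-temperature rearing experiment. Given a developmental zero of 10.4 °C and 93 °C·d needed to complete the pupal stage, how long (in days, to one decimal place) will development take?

6.0 days

Daily accumulation = 25.8 − 10.4 = 15.4 DD/day.
Duration = 93 / 15.4 = 6.039 ≈ 6.0 days.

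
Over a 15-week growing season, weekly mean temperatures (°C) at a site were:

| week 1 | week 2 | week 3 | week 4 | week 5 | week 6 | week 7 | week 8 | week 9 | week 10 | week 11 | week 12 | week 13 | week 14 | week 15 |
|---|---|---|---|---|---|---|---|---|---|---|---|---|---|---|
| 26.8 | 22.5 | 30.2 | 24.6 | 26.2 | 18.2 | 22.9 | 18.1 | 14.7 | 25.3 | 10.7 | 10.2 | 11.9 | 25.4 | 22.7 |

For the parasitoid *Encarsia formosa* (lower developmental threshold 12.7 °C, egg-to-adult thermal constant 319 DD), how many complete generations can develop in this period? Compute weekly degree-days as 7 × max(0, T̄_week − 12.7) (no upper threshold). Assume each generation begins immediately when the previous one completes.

2 generations

Weekly DD (7 × max(0, T̄ − 12.7)): 98.7, 68.6, 122.5, 83.3, 94.5, 38.5, 71.4, 37.8, 14.0, 88.2, 0.0, 0.0, 0.0, 88.9, 70.0.
Season total = 876.4 DD.
Complete generations = ⌊876.4 / 319⌋ = 2.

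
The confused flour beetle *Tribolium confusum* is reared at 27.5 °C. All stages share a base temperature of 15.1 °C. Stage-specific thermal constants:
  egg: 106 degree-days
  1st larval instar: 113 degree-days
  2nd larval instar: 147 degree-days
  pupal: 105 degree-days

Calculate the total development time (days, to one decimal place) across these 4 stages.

38.0 days

Daily accumulation at 27.5 °C = 27.5 − 15.1 = 12.4 DD/day.
Total K = 106 + 113 + 147 + 105 = 471 DD.
Total duration = 471 / 12.4 = 37.984 ≈ 38.0 days.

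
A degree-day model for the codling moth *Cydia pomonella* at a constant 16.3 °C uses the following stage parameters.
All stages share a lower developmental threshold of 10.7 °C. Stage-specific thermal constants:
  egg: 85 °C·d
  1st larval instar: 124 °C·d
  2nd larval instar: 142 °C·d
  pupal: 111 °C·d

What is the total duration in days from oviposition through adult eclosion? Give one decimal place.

82.5 days

Daily accumulation at 16.3 °C = 16.3 − 10.7 = 5.6 DD/day.
Total K = 85 + 124 + 142 + 111 = 462 DD.
Total duration = 462 / 5.6 = 82.500 ≈ 82.5 days.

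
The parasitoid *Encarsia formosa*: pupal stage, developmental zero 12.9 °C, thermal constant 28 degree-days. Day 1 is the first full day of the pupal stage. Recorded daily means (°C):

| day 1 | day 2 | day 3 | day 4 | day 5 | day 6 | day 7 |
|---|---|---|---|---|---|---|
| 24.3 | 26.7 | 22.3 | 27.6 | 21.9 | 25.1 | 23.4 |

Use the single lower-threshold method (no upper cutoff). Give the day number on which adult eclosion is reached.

Daily DD above 12.9 °C: 11.4, 13.8, 9.4, 14.7, 9.0, 12.2, 10.5.
Cumulative: 11.4, 25.2, 34.6, 49.3, 58.3, 70.5, 81.0.
The total first reaches 28 DD on day 3.

day 3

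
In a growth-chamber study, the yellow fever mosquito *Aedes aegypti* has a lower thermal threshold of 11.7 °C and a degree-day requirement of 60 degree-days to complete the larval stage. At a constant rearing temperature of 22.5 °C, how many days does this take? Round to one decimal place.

Daily accumulation = 22.5 − 11.7 = 10.8 DD/day.
Duration = 60 / 10.8 = 5.556 ≈ 5.6 days.

5.6 days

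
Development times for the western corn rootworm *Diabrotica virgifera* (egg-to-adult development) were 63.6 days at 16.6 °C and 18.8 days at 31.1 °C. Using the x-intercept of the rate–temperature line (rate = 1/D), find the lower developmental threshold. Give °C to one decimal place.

Under the model K = D·(T − T_b), so D₁·(T₁ − T_b) = D₂·(T₂ − T_b).
63.6·(16.6 − T_b) = 18.8·(31.1 − T_b)
T_b = (63.6·16.6 − 18.8·31.1) / (63.6 − 18.8) = 471.08 / 44.8 = 10.515 °C ≈ 10.5 °C.

10.5 °C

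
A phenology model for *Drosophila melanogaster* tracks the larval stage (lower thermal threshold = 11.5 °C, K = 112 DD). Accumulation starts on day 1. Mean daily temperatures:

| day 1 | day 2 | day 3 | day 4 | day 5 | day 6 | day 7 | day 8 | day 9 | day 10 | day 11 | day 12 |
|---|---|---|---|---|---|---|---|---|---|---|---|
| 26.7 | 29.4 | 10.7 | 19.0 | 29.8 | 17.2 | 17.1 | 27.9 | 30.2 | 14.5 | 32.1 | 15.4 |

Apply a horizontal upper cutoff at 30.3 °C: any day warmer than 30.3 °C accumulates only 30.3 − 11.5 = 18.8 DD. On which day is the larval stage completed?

day 11

Daily DD above 11.5 °C (capped at 18.8): 15.2, 17.9, 0.0, 7.5, 18.3, 5.7, 5.6, 16.4, 18.7, 3.0, 18.8, 3.9.
Cumulative: 15.2, 33.1, 33.1, 40.6, 58.9, 64.6, 70.2, 86.6, 105.3, 108.3, 127.1, 131.0.
The total first reaches 112 DD on day 11.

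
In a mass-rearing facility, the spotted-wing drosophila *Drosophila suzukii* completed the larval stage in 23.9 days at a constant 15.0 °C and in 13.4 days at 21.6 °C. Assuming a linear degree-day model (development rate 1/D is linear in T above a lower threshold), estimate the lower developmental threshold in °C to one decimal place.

Under the model K = D·(T − T_b), so D₁·(T₁ − T_b) = D₂·(T₂ − T_b).
23.9·(15.0 − T_b) = 13.4·(21.6 − T_b)
T_b = (23.9·15.0 − 13.4·21.6) / (23.9 − 13.4) = 69.06 / 10.5 = 6.577 °C ≈ 6.6 °C.

6.6 °C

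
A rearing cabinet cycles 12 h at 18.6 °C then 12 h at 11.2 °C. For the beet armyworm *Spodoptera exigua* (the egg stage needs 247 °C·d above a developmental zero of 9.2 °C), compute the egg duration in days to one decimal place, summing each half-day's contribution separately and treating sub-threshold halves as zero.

43.3 days

Day half: max(0, 18.6 − 9.2) × 0.5 = 9.4 × 0.5 = 4.70 DD.
Night half: max(0, 11.2 − 9.2) × 0.5 = 2.0 × 0.5 = 1.00 DD.
Per 24 h: 5.70 DD/day.
Duration = 247 / 5.70 = 43.333 ≈ 43.3 days.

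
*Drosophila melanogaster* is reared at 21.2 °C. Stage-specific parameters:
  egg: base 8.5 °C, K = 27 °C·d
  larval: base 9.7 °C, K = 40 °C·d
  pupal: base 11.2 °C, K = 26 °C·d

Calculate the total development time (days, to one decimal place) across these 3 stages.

8.2 days

egg: 27 / (21.2 − 8.5) = 27 / 12.7 = 2.126 d.
larval: 40 / (21.2 − 9.7) = 40 / 11.5 = 3.478 d.
pupal: 26 / (21.2 − 11.2) = 26 / 10.0 = 2.600 d.
Sum = 8.204 ≈ 8.2 days.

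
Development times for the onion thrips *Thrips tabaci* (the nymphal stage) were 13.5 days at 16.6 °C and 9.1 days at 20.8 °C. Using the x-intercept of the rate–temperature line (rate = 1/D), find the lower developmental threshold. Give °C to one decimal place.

Equal thermal constants: D₁(T₁ − T_b) = D₂(T₂ − T_b).
13.5·(16.6 − T_b) = 9.1·(20.8 − T_b)
T_b = (13.5·16.6 − 9.1·20.8) / (13.5 − 9.1) = 34.82 / 4.4 = 7.914 °C ≈ 7.9 °C.

7.9 °C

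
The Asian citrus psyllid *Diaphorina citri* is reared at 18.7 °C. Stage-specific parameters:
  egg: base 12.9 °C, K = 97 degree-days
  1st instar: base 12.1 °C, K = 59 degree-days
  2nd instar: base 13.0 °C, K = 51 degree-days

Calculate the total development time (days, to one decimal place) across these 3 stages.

34.6 days

egg: 97 / (18.7 − 12.9) = 97 / 5.8 = 16.724 d.
1st instar: 59 / (18.7 − 12.1) = 59 / 6.6 = 8.939 d.
2nd instar: 51 / (18.7 − 13.0) = 51 / 5.7 = 8.947 d.
Sum = 34.611 ≈ 34.6 days.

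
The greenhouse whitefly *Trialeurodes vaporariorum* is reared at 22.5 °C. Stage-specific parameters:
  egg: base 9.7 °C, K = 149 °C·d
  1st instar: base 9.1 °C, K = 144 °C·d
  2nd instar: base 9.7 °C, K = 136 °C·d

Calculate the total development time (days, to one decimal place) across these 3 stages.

33.0 days

egg: 149 / (22.5 − 9.7) = 149 / 12.8 = 11.641 d.
1st instar: 144 / (22.5 − 9.1) = 144 / 13.4 = 10.746 d.
2nd instar: 136 / (22.5 − 9.7) = 136 / 12.8 = 10.625 d.
Sum = 33.012 ≈ 33.0 days.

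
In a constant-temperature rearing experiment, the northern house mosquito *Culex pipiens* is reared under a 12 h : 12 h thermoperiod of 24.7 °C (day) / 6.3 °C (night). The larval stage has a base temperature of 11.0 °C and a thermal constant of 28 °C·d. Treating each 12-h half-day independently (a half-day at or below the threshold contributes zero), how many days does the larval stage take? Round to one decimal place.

4.1 days

Day half: max(0, 24.7 − 11.0) × 0.5 = 13.7 × 0.5 = 6.85 DD.
Night half: max(0, 6.3 − 11.0) × 0.5 = 0.0 × 0.5 = 0.00 DD.
Per 24 h: 6.85 DD/day.
Duration = 28 / 6.85 = 4.088 ≈ 4.1 days.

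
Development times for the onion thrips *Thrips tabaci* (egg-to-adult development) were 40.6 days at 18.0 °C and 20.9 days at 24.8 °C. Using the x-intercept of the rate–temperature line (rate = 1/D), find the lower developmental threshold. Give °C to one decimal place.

Equal thermal constants: D₁(T₁ − T_b) = D₂(T₂ − T_b).
40.6·(18.0 − T_b) = 20.9·(24.8 − T_b)
T_b = (40.6·18.0 − 20.9·24.8) / (40.6 − 20.9) = 212.48 / 19.7 = 10.786 °C ≈ 10.8 °C.

10.8 °C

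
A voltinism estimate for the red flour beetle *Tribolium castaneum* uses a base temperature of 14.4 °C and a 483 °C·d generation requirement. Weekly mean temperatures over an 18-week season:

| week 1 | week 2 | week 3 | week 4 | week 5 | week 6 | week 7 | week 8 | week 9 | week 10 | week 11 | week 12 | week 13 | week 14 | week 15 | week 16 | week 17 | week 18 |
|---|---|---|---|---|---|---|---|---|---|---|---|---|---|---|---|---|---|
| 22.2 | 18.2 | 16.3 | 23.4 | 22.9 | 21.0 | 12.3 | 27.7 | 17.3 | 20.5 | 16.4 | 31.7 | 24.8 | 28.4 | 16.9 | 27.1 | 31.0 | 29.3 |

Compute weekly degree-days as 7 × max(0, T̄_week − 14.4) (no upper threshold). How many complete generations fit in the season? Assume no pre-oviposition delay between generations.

Weekly DD (7 × max(0, T̄ − 14.4)): 54.6, 26.6, 13.3, 63.0, 59.5, 46.2, 0.0, 93.1, 20.3, 42.7, 14.0, 121.1, 72.8, 98.0, 17.5, 88.9, 116.2, 104.3.
Season total = 1052.1 DD.
Complete generations = ⌊1052.1 / 483⌋ = 2.

2 generations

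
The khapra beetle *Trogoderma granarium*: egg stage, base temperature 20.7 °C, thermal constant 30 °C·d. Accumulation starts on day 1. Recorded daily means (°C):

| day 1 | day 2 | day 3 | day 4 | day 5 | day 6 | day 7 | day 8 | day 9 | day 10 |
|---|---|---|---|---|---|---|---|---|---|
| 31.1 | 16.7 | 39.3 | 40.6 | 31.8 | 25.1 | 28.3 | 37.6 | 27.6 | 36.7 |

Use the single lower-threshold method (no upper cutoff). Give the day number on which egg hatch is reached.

day 4

Daily DD above 20.7 °C: 10.4, 0.0, 18.6, 19.9, 11.1, 4.4, 7.6, 16.9, 6.9, 16.0.
Cumulative: 10.4, 10.4, 29.0, 48.9, 60.0, 64.4, 72.0, 88.9, 95.8, 111.8.
The total first reaches 30 DD on day 4.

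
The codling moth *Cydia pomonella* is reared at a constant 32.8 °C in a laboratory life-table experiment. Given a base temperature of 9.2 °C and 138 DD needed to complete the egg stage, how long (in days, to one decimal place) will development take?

Daily accumulation = 32.8 − 9.2 = 23.6 DD/day.
Duration = 138 / 23.6 = 5.847 ≈ 5.8 days.

5.8 days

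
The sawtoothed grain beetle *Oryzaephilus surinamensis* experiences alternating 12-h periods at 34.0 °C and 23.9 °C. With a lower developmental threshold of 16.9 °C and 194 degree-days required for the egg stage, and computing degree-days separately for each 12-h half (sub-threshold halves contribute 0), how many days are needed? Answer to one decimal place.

Day half: max(0, 34.0 − 16.9) × 0.5 = 17.1 × 0.5 = 8.55 DD.
Night half: max(0, 23.9 − 16.9) × 0.5 = 7.0 × 0.5 = 3.50 DD.
Per 24 h: 12.05 DD/day.
Duration = 194 / 12.05 = 16.100 ≈ 16.1 days.

16.1 days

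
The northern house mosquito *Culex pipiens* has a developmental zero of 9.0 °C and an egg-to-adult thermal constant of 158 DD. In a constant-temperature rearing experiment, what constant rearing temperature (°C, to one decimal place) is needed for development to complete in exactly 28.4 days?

14.6 °C

Required daily accumulation = 158 / 28.4 = 5.563 DD/day.
T = T_base + 5.563 = 9.0 + 5.563 = 14.563 ≈ 14.6 °C.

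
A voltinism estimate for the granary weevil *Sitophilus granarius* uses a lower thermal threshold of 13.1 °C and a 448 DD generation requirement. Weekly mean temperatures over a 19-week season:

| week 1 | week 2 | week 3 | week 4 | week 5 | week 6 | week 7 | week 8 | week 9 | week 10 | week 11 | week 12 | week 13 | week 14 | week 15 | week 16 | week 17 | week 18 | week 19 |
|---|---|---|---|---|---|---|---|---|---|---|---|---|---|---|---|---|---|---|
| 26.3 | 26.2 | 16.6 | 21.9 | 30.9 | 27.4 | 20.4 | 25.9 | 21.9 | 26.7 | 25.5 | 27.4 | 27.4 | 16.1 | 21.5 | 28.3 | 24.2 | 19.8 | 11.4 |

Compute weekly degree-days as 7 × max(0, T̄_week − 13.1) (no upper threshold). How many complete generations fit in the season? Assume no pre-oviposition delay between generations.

3 generations

Weekly DD (7 × max(0, T̄ − 13.1)): 92.4, 91.7, 24.5, 61.6, 124.6, 100.1, 51.1, 89.6, 61.6, 95.2, 86.8, 100.1, 100.1, 21.0, 58.8, 106.4, 77.7, 46.9, 0.0.
Season total = 1390.2 DD.
Complete generations = ⌊1390.2 / 448⌋ = 3.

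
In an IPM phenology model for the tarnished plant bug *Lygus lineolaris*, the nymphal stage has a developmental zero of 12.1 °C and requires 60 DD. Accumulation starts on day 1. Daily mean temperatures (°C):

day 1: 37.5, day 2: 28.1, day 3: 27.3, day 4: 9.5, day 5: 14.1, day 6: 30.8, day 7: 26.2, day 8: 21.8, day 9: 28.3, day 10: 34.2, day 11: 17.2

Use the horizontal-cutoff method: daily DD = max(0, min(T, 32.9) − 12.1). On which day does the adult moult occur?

Daily DD above 12.1 °C (capped at 20.8): 20.8, 16.0, 15.2, 0.0, 2.0, 18.7, 14.1, 9.7, 16.2, 20.8, 5.1.
Cumulative: 20.8, 36.8, 52.0, 52.0, 54.0, 72.7, 86.8, 96.5, 112.7, 133.5, 138.6.
The total first reaches 60 DD on day 6.

day 6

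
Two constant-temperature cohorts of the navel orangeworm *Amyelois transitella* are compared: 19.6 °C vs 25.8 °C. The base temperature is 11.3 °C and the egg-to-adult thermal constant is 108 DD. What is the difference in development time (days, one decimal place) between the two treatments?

At 19.6 °C: 108 / (19.6 − 11.3) = 108 / 8.3 = 13.012 d.
At 25.8 °C: 108 / (25.8 − 11.3) = 108 / 14.5 = 7.448 d.
Difference = |13.012 − 7.448| = 5.564 ≈ 5.6 days.

5.6 days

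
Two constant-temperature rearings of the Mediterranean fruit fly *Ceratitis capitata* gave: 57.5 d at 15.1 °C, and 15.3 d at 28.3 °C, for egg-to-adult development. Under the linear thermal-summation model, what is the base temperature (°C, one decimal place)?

Linear rate model ⇒ the product D·(T − T_b) is constant across temperatures.
57.5·(15.1 − T_b) = 15.3·(28.3 − T_b)
T_b = (57.5·15.1 − 15.3·28.3) / (57.5 − 15.3) = 435.26 / 42.2 = 10.314 °C ≈ 10.3 °C.

10.3 °C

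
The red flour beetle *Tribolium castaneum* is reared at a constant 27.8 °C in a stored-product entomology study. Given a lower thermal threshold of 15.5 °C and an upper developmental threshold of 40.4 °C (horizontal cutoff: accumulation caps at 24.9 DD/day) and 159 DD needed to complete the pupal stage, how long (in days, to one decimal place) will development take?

12.9 days

Daily accumulation = 27.8 − 15.5 = 12.3 DD/day.
Duration = 159 / 12.3 = 12.927 ≈ 12.9 days.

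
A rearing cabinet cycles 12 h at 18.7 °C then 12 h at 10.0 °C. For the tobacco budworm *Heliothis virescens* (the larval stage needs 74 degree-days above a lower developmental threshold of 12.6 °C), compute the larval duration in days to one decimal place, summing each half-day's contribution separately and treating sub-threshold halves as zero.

24.3 days

Day half: max(0, 18.7 − 12.6) × 0.5 = 6.1 × 0.5 = 3.05 DD.
Night half: max(0, 10.0 − 12.6) × 0.5 = 0.0 × 0.5 = 0.00 DD.
Per 24 h: 3.05 DD/day.
Duration = 74 / 3.05 = 24.262 ≈ 24.3 days.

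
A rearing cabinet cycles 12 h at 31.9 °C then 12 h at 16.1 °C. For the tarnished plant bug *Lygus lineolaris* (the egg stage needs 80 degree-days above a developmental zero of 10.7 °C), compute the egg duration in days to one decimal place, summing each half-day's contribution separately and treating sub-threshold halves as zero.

6.0 days

Day half: max(0, 31.9 − 10.7) × 0.5 = 21.2 × 0.5 = 10.60 DD.
Night half: max(0, 16.1 − 10.7) × 0.5 = 5.4 × 0.5 = 2.70 DD.
Per 24 h: 13.30 DD/day.
Duration = 80 / 13.30 = 6.015 ≈ 6.0 days.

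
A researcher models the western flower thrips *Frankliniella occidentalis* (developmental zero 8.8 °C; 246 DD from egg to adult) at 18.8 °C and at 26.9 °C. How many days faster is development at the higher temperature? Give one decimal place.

11.0 days

At 18.8 °C: 246 / (18.8 − 8.8) = 246 / 10.0 = 24.600 d.
At 26.9 °C: 246 / (26.9 − 8.8) = 246 / 18.1 = 13.591 d.
Difference = |24.600 − 13.591| = 11.009 ≈ 11.0 days.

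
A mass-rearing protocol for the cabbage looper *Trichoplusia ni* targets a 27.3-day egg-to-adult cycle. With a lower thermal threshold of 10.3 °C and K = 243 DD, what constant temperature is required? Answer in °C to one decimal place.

19.2 °C

Required daily accumulation = 243 / 27.3 = 8.901 DD/day.
T = T_base + 8.901 = 10.3 + 8.901 = 19.201 ≈ 19.2 °C.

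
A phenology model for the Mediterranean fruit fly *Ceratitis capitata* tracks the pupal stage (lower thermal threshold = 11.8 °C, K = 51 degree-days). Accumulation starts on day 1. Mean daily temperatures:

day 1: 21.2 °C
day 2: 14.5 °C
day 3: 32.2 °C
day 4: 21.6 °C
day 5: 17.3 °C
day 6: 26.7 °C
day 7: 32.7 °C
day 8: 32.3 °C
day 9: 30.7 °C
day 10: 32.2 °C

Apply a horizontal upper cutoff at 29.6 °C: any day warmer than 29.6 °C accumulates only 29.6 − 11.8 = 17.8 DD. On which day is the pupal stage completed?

day 6

Daily DD above 11.8 °C (capped at 17.8): 9.4, 2.7, 17.8, 9.8, 5.5, 14.9, 17.8, 17.8, 17.8, 17.8.
Cumulative: 9.4, 12.1, 29.9, 39.7, 45.2, 60.1, 77.9, 95.7, 113.5, 131.3.
The total first reaches 51 DD on day 6.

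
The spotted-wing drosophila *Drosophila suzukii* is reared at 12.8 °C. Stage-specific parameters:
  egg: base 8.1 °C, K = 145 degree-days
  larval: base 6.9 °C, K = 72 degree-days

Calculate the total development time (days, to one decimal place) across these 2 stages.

43.1 days

egg: 145 / (12.8 − 8.1) = 145 / 4.7 = 30.851 d.
larval: 72 / (12.8 − 6.9) = 72 / 5.9 = 12.203 d.
Sum = 43.054 ≈ 43.1 days.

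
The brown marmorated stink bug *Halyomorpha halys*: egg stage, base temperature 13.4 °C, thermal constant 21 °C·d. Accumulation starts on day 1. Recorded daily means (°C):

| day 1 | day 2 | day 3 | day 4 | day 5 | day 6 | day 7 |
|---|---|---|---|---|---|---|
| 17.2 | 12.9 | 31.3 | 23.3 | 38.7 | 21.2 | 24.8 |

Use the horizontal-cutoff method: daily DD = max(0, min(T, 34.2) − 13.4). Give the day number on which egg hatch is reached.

day 3

Daily DD above 13.4 °C (capped at 20.8): 3.8, 0.0, 17.9, 9.9, 20.8, 7.8, 11.4.
Cumulative: 3.8, 3.8, 21.7, 31.6, 52.4, 60.2, 71.6.
The total first reaches 21 DD on day 3.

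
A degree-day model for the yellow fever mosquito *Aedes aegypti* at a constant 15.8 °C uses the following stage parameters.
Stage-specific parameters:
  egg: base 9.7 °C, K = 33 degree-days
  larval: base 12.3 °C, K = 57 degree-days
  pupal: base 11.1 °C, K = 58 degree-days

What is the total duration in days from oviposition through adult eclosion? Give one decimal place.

34.0 days

egg: 33 / (15.8 − 9.7) = 33 / 6.1 = 5.410 d.
larval: 57 / (15.8 − 12.3) = 57 / 3.5 = 16.286 d.
pupal: 58 / (15.8 − 11.1) = 58 / 4.7 = 12.340 d.
Sum = 34.036 ≈ 34.0 days.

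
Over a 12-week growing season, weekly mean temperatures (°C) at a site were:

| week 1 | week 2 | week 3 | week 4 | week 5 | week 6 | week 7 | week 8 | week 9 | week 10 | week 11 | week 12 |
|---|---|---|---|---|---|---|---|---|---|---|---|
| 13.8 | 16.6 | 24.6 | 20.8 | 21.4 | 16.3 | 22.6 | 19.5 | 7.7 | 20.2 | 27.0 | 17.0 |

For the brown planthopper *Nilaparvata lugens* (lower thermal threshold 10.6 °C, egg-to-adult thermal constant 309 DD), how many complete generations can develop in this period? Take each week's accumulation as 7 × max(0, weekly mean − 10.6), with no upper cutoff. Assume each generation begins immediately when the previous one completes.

Weekly DD (7 × max(0, T̄ − 10.6)): 22.4, 42.0, 98.0, 71.4, 75.6, 39.9, 84.0, 62.3, 0.0, 67.2, 114.8, 44.8.
Season total = 722.4 DD.
Complete generations = ⌊722.4 / 309⌋ = 2.

2 generations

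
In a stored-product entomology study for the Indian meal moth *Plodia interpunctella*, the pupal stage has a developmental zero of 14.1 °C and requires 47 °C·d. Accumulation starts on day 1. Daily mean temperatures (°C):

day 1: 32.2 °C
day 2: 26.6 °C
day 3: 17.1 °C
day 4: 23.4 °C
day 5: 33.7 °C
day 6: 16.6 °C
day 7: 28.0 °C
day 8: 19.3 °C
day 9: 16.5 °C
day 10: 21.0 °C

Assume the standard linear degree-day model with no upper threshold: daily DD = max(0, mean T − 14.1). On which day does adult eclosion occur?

day 5

Daily DD above 14.1 °C: 18.1, 12.5, 3.0, 9.3, 19.6, 2.5, 13.9, 5.2, 2.4, 6.9.
Cumulative: 18.1, 30.6, 33.6, 42.9, 62.5, 65.0, 78.9, 84.1, 86.5, 93.4.
The total first reaches 47 DD on day 5.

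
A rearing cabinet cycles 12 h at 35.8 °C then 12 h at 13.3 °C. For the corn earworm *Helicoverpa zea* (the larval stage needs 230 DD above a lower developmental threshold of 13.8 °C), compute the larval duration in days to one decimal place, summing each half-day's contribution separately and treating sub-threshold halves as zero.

20.9 days

Day half: max(0, 35.8 − 13.8) × 0.5 = 22.0 × 0.5 = 11.00 DD.
Night half: max(0, 13.3 − 13.8) × 0.5 = 0.0 × 0.5 = 0.00 DD.
Per 24 h: 11.00 DD/day.
Duration = 230 / 11.00 = 20.909 ≈ 20.9 days.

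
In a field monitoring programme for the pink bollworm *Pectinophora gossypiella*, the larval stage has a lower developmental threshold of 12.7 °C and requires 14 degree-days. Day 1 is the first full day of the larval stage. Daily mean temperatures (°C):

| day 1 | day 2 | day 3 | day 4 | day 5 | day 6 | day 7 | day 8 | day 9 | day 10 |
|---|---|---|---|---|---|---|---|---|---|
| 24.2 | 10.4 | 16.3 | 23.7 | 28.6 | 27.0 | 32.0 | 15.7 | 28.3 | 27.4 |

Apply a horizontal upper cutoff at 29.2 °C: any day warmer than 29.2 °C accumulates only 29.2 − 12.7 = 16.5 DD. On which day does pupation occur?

Daily DD above 12.7 °C (capped at 16.5): 11.5, 0.0, 3.6, 11.0, 15.9, 14.3, 16.5, 3.0, 15.6, 14.7.
Cumulative: 11.5, 11.5, 15.1, 26.1, 42.0, 56.3, 72.8, 75.8, 91.4, 106.1.
The total first reaches 14 DD on day 3.

day 3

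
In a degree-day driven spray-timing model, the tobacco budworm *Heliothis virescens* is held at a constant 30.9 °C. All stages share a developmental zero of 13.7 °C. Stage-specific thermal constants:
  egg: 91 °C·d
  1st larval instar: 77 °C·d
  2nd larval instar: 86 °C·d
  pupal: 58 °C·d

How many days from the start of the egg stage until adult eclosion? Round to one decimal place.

18.1 days

Daily accumulation at 30.9 °C = 30.9 − 13.7 = 17.2 DD/day.
Total K = 91 + 77 + 86 + 58 = 312 DD.
Total duration = 312 / 17.2 = 18.140 ≈ 18.1 days.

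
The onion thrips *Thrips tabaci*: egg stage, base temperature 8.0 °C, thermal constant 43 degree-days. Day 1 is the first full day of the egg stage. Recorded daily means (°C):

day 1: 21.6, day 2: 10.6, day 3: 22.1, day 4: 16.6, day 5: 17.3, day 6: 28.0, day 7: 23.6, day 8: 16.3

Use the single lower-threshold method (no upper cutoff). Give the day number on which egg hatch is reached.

day 5

Daily DD above 8.0 °C: 13.6, 2.6, 14.1, 8.6, 9.3, 20.0, 15.6, 8.3.
Cumulative: 13.6, 16.2, 30.3, 38.9, 48.2, 68.2, 83.8, 92.1.
The total first reaches 43 DD on day 5.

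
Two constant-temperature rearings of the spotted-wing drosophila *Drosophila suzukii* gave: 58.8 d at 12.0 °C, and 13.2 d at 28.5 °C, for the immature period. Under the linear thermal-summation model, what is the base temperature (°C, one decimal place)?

7.2 °C

Under the model K = D·(T − T_b), so D₁·(T₁ − T_b) = D₂·(T₂ − T_b).
58.8·(12.0 − T_b) = 13.2·(28.5 − T_b)
T_b = (58.8·12.0 − 13.2·28.5) / (58.8 − 13.2) = 329.40 / 45.6 = 7.224 °C ≈ 7.2 °C.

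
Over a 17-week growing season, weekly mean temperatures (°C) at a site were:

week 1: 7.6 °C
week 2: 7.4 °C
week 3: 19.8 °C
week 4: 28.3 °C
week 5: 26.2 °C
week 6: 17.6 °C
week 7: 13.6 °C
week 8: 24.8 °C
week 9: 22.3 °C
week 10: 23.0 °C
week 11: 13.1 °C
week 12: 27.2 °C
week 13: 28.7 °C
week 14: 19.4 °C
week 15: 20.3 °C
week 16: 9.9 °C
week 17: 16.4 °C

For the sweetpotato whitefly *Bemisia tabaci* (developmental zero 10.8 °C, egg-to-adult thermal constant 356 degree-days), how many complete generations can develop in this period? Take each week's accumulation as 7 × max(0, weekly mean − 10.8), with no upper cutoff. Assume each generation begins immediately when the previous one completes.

2 generations

Weekly DD (7 × max(0, T̄ − 10.8)): 0.0, 0.0, 63.0, 122.5, 107.8, 47.6, 19.6, 98.0, 80.5, 85.4, 16.1, 114.8, 125.3, 60.2, 66.5, 0.0, 39.2.
Season total = 1046.5 DD.
Complete generations = ⌊1046.5 / 356⌋ = 2.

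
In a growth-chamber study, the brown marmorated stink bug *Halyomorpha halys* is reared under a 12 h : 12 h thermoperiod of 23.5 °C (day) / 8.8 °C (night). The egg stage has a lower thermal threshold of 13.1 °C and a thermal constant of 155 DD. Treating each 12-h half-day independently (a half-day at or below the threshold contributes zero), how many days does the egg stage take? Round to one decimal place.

29.8 days

Day half: max(0, 23.5 − 13.1) × 0.5 = 10.4 × 0.5 = 5.20 DD.
Night half: max(0, 8.8 − 13.1) × 0.5 = 0.0 × 0.5 = 0.00 DD.
Per 24 h: 5.20 DD/day.
Duration = 155 / 5.20 = 29.808 ≈ 29.8 days.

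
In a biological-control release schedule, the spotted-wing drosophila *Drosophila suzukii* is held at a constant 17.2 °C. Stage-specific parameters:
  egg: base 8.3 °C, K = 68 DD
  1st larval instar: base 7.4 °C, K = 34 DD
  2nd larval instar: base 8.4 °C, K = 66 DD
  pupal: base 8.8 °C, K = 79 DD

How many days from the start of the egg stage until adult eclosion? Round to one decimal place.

28.0 days

egg: 68 / (17.2 − 8.3) = 68 / 8.9 = 7.640 d.
1st larval instar: 34 / (17.2 − 7.4) = 34 / 9.8 = 3.469 d.
2nd larval instar: 66 / (17.2 − 8.4) = 66 / 8.8 = 7.500 d.
pupal: 79 / (17.2 − 8.8) = 79 / 8.4 = 9.405 d.
Sum = 28.015 ≈ 28.0 days.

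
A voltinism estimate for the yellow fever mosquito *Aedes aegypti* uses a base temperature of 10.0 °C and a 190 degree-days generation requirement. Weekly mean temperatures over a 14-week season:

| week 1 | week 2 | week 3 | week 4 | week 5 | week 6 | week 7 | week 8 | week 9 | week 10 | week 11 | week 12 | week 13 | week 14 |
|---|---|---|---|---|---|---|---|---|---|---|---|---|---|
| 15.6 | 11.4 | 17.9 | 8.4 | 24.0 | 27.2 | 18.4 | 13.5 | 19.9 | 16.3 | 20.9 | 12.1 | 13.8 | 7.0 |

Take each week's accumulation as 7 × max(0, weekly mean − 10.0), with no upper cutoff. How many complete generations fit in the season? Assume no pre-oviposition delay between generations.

3 generations

Weekly DD (7 × max(0, T̄ − 10.0)): 39.2, 9.8, 55.3, 0.0, 98.0, 120.4, 58.8, 24.5, 69.3, 44.1, 76.3, 14.7, 26.6, 0.0.
Season total = 637.0 DD.
Complete generations = ⌊637.0 / 190⌋ = 3.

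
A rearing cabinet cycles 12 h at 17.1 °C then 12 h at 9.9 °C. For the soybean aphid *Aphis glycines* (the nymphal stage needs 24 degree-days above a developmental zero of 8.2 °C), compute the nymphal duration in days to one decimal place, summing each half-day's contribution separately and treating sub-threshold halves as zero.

4.5 days

Day half: max(0, 17.1 − 8.2) × 0.5 = 8.9 × 0.5 = 4.45 DD.
Night half: max(0, 9.9 − 8.2) × 0.5 = 1.7 × 0.5 = 0.85 DD.
Per 24 h: 5.30 DD/day.
Duration = 24 / 5.30 = 4.528 ≈ 4.5 days.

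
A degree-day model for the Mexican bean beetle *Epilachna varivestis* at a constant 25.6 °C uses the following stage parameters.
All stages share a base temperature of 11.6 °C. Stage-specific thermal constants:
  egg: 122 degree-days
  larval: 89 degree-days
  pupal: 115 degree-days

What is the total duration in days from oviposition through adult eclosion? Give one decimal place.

Daily accumulation at 25.6 °C = 25.6 − 11.6 = 14.0 DD/day.
Total K = 122 + 89 + 115 = 326 DD.
Total duration = 326 / 14.0 = 23.286 ≈ 23.3 days.

23.3 days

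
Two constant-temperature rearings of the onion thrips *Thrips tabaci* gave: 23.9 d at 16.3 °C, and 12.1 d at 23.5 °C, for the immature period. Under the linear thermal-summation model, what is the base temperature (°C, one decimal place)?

8.9 °C

Under the model K = D·(T − T_b), so D₁·(T₁ − T_b) = D₂·(T₂ − T_b).
23.9·(16.3 − T_b) = 12.1·(23.5 − T_b)
T_b = (23.9·16.3 − 12.1·23.5) / (23.9 − 12.1) = 105.22 / 11.8 = 8.917 °C ≈ 8.9 °C.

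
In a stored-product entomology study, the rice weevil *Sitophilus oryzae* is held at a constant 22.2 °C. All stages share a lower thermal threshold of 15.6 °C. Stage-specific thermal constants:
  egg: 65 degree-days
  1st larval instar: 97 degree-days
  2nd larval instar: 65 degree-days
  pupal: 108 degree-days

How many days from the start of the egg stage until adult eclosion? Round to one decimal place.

50.8 days

Daily accumulation at 22.2 °C = 22.2 − 15.6 = 6.6 DD/day.
Total K = 65 + 97 + 65 + 108 = 335 DD.
Total duration = 335 / 6.6 = 50.758 ≈ 50.8 days.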